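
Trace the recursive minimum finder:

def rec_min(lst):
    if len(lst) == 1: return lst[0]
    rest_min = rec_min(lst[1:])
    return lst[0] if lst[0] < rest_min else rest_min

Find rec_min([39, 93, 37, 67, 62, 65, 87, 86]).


rec_min([39, 93, 37, 67, 62, 65, 87, 86]): compare 39 with rec_min([93, 37, 67, 62, 65, 87, 86])
rec_min([93, 37, 67, 62, 65, 87, 86]): compare 93 with rec_min([37, 67, 62, 65, 87, 86])
rec_min([37, 67, 62, 65, 87, 86]): compare 37 with rec_min([67, 62, 65, 87, 86])
rec_min([67, 62, 65, 87, 86]): compare 67 with rec_min([62, 65, 87, 86])
rec_min([62, 65, 87, 86]): compare 62 with rec_min([65, 87, 86])
rec_min([65, 87, 86]): compare 65 with rec_min([87, 86])
rec_min([87, 86]): compare 87 with rec_min([86])
rec_min([86]) = 86  (base case)
Compare 87 with 86 -> 86
Compare 65 with 86 -> 65
Compare 62 with 65 -> 62
Compare 67 with 62 -> 62
Compare 37 with 62 -> 37
Compare 93 with 37 -> 37
Compare 39 with 37 -> 37

37


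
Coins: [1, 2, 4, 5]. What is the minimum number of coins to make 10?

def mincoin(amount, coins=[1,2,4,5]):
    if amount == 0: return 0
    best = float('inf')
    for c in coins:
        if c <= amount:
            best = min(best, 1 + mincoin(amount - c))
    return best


Building up with DP:
mincoin(0) = 0
mincoin(1) = min(1+mincoin(0)=1+0=1) = 1
mincoin(2) = min(1+mincoin(1)=1+1=2, 1+mincoin(0)=1+0=1) = 1
mincoin(3) = min(1+mincoin(2)=1+1=2, 1+mincoin(1)=1+1=2) = 2
mincoin(4) = min(1+mincoin(3)=1+2=3, 1+mincoin(2)=1+1=2, 1+mincoin(0)=1+0=1) = 1
mincoin(5) = min(1+mincoin(4)=1+1=2, 1+mincoin(3)=1+2=3, 1+mincoin(1)=1+1=2, 1+mincoin(0)=1+0=1) = 1
mincoin(6) = min(1+mincoin(5)=1+1=2, 1+mincoin(4)=1+1=2, 1+mincoin(2)=1+1=2, 1+mincoin(1)=1+1=2) = 2
mincoin(7) = min(1+mincoin(6)=1+2=3, 1+mincoin(5)=1+1=2, 1+mincoin(3)=1+2=3, 1+mincoin(2)=1+1=2) = 2
mincoin(8) = min(1+mincoin(7)=1+2=3, 1+mincoin(6)=1+2=3, 1+mincoin(4)=1+1=2, 1+mincoin(3)=1+2=3) = 2
mincoin(9) = min(1+mincoin(8)=1+2=3, 1+mincoin(7)=1+2=3, 1+mincoin(5)=1+1=2, 1+mincoin(4)=1+1=2) = 2
mincoin(10) = min(1+mincoin(9)=1+2=3, 1+mincoin(8)=1+2=3, 1+mincoin(6)=1+2=3, 1+mincoin(5)=1+1=2) = 2

2


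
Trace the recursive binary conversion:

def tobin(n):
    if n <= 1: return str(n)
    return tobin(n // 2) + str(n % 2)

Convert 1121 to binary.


tobin(1121) = tobin(560) + '1'
tobin(560) = tobin(280) + '0'
tobin(280) = tobin(140) + '0'
tobin(140) = tobin(70) + '0'
tobin(70) = tobin(35) + '0'
tobin(35) = tobin(17) + '1'
tobin(17) = tobin(8) + '1'
tobin(8) = tobin(4) + '0'
tobin(4) = tobin(2) + '0'
tobin(2) = tobin(1) + '0'
tobin(1) = '1'  (base case)
Concatenating: '1' + '0' + '0' + '0' + '1' + '1' + '0' + '0' + '0' + '0' + '1' = '10001100001'

10001100001


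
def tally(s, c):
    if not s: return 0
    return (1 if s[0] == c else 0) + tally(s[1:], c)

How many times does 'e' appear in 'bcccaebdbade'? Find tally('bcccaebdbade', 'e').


s[0]='b' != 'e' -> 0
s[0]='c' != 'e' -> 0
s[0]='c' != 'e' -> 0
s[0]='c' != 'e' -> 0
s[0]='a' != 'e' -> 0
s[0]='e' == 'e' -> 1
s[0]='b' != 'e' -> 0
s[0]='d' != 'e' -> 0
s[0]='b' != 'e' -> 0
s[0]='a' != 'e' -> 0
s[0]='d' != 'e' -> 0
s[0]='e' == 'e' -> 1
Sum: 0 + 0 + 0 + 0 + 0 + 1 + 0 + 0 + 0 + 0 + 0 + 1 = 2

2


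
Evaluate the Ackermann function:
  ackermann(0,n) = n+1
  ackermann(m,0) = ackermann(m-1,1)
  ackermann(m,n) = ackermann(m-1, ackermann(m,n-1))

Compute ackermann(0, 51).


ackermann(0, 51) = 52
Result: ackermann(0, 51) = 52

52


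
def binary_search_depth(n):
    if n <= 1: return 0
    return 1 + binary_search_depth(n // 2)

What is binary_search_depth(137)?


137 / 2 = 68
68 / 2 = 34
34 / 2 = 17
17 / 2 = 8
8 / 2 = 4
4 / 2 = 2
2 / 2 = 1
Reached 1 after 7 halvings

7


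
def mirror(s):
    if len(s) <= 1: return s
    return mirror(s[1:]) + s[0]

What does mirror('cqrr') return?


mirror('cqrr') = mirror('qrr') + 'c'
mirror('qrr') = mirror('rr') + 'q'
mirror('rr') = mirror('r') + 'r'
mirror('r') = 'r'  (base case)
Concatenating: 'r' + 'r' + 'q' + 'c' = 'rrqc'

rrqc


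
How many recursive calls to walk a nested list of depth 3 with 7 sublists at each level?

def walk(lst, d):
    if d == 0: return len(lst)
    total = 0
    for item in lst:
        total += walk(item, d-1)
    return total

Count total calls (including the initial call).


At depth 0 (root): 1 call
At depth 1: each of 1 parents calls walk on 7 children = 7 calls
At depth 2: each of 7 parents calls walk on 7 children = 49 calls
At depth 3: each of 49 parents calls walk on 7 children = 343 calls
Total: 1 + 7 + 49 + 343 = 400

400


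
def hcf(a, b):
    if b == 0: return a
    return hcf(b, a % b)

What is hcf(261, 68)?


hcf(261, 68) = hcf(68, 57)
hcf(68, 57) = hcf(57, 11)
hcf(57, 11) = hcf(11, 2)
hcf(11, 2) = hcf(2, 1)
hcf(2, 1) = hcf(1, 0)
hcf(1, 0) = 1  (base case)

1


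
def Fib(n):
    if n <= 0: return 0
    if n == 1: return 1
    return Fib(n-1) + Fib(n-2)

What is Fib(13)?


Computing Fib(13) bottom-up:
Fib(0) = 0
Fib(1) = 1
Fib(2) = Fib(1) + Fib(0) = 1 + 0 = 1
Fib(3) = Fib(2) + Fib(1) = 1 + 1 = 2
Fib(4) = Fib(3) + Fib(2) = 2 + 1 = 3
Fib(5) = Fib(4) + Fib(3) = 3 + 2 = 5
Fib(6) = Fib(5) + Fib(4) = 5 + 3 = 8
Fib(7) = Fib(6) + Fib(5) = 8 + 5 = 13
Fib(8) = Fib(7) + Fib(6) = 13 + 8 = 21
Fib(9) = Fib(8) + Fib(7) = 21 + 13 = 34
Fib(10) = Fib(9) + Fib(8) = 34 + 21 = 55
Fib(11) = Fib(10) + Fib(9) = 55 + 34 = 89
Fib(12) = Fib(11) + Fib(10) = 89 + 55 = 144
Fib(13) = Fib(12) + Fib(11) = 144 + 89 = 233

233


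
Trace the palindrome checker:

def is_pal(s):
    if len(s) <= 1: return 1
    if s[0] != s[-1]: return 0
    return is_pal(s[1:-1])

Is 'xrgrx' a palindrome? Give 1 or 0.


is_pal('xrgrx'): s[0]='x' == s[-1]='x' -> check is_pal('rgr')
is_pal('rgr'): s[0]='r' == s[-1]='r' -> check is_pal('g')
is_pal('g'): len <= 1 -> return 1  (base case)
Result: 1 (palindrome)

1


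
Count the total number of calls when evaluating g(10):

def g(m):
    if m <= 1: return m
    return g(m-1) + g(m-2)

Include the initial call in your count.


Let C(n) = total calls for g(n)
C(0) = 1, C(1) = 1
C(2) = 1 + C(1) + C(0) = 1 + 1 + 1 = 3
C(3) = 1 + C(2) + C(1) = 1 + 3 + 1 = 5
C(4) = 1 + C(3) + C(2) = 1 + 5 + 3 = 9
C(5) = 1 + C(4) + C(3) = 1 + 9 + 5 = 15
C(6) = 1 + C(5) + C(4) = 1 + 15 + 9 = 25
C(7) = 1 + C(6) + C(5) = 1 + 25 + 15 = 41
C(8) = 1 + C(7) + C(6) = 1 + 41 + 25 = 67
C(9) = 1 + C(8) + C(7) = 1 + 67 + 41 = 109
C(10) = 1 + C(9) + C(8) = 1 + 109 + 67 = 177

177


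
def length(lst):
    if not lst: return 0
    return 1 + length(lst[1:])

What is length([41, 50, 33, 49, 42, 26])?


length([41, 50, 33, 49, 42, 26]) = 1 + length([50, 33, 49, 42, 26])
length([50, 33, 49, 42, 26]) = 1 + length([33, 49, 42, 26])
length([33, 49, 42, 26]) = 1 + length([49, 42, 26])
length([49, 42, 26]) = 1 + length([42, 26])
length([42, 26]) = 1 + length([26])
length([26]) = 1 + length([])
length([]) = 0  (base case)
Unwinding: 1 + 1 + 1 + 1 + 1 + 1 + 0 = 6

6


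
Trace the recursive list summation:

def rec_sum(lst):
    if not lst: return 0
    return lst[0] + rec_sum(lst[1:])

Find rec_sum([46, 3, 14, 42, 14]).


rec_sum([46, 3, 14, 42, 14]) = 46 + rec_sum([3, 14, 42, 14])
rec_sum([3, 14, 42, 14]) = 3 + rec_sum([14, 42, 14])
rec_sum([14, 42, 14]) = 14 + rec_sum([42, 14])
rec_sum([42, 14]) = 42 + rec_sum([14])
rec_sum([14]) = 14 + rec_sum([])
rec_sum([]) = 0  (base case)
Total: 46 + 3 + 14 + 42 + 14 + 0 = 119

119


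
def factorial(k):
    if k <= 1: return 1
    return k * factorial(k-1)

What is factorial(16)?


factorial(16)
= 16 * factorial(15)
= 16 * 15 * factorial(14)
= 16 * 15 * 14 * factorial(13)
= 16 * 15 * 14 * 13 * factorial(12)
= 16 * 15 * 14 * 13 * 12 * factorial(11)
= 16 * 15 * 14 * 13 * 12 * 11 * factorial(10)
= 16 * 15 * 14 * 13 * 12 * 11 * 10 * factorial(9)
= 16 * 15 * 14 * 13 * 12 * 11 * 10 * 9 * factorial(8)
= 16 * 15 * 14 * 13 * 12 * 11 * 10 * 9 * 8 * factorial(7)
= 16 * 15 * 14 * 13 * 12 * 11 * 10 * 9 * 8 * 7 * factorial(6)
= 16 * 15 * 14 * 13 * 12 * 11 * 10 * 9 * 8 * 7 * 6 * factorial(5)
= 16 * 15 * 14 * 13 * 12 * 11 * 10 * 9 * 8 * 7 * 6 * 5 * factorial(4)
= 16 * 15 * 14 * 13 * 12 * 11 * 10 * 9 * 8 * 7 * 6 * 5 * 4 * factorial(3)
= 16 * 15 * 14 * 13 * 12 * 11 * 10 * 9 * 8 * 7 * 6 * 5 * 4 * 3 * factorial(2)
= 16 * 15 * 14 * 13 * 12 * 11 * 10 * 9 * 8 * 7 * 6 * 5 * 4 * 3 * 2 * factorial(1)
= 16 * 15 * 14 * 13 * 12 * 11 * 10 * 9 * 8 * 7 * 6 * 5 * 4 * 3 * 2 * 1
= 20922789888000

20922789888000


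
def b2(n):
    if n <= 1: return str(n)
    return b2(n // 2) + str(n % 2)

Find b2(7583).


b2(7583) = b2(3791) + '1'
b2(3791) = b2(1895) + '1'
b2(1895) = b2(947) + '1'
b2(947) = b2(473) + '1'
b2(473) = b2(236) + '1'
b2(236) = b2(118) + '0'
b2(118) = b2(59) + '0'
b2(59) = b2(29) + '1'
b2(29) = b2(14) + '1'
b2(14) = b2(7) + '0'
b2(7) = b2(3) + '1'
b2(3) = b2(1) + '1'
b2(1) = '1'  (base case)
Concatenating: '1' + '1' + '1' + '0' + '1' + '1' + '0' + '0' + '1' + '1' + '1' + '1' + '1' = '1110110011111'

1110110011111


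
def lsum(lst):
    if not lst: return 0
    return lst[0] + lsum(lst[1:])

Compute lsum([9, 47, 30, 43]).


lsum([9, 47, 30, 43]) = 9 + lsum([47, 30, 43])
lsum([47, 30, 43]) = 47 + lsum([30, 43])
lsum([30, 43]) = 30 + lsum([43])
lsum([43]) = 43 + lsum([])
lsum([]) = 0  (base case)
Total: 9 + 47 + 30 + 43 + 0 = 129

129


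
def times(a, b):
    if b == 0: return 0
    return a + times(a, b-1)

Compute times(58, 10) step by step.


times(58, 10) = 58 + times(58, 9)
times(58, 9) = 58 + times(58, 8)
times(58, 8) = 58 + times(58, 7)
times(58, 7) = 58 + times(58, 6)
times(58, 6) = 58 + times(58, 5)
times(58, 5) = 58 + times(58, 4)
times(58, 4) = 58 + times(58, 3)
times(58, 3) = 58 + times(58, 2)
times(58, 2) = 58 + times(58, 1)
times(58, 1) = 58 + times(58, 0)
times(58, 0) = 0  (base case)
Total: 58 + 58 + 58 + 58 + 58 + 58 + 58 + 58 + 58 + 58 + 0 = 580

580


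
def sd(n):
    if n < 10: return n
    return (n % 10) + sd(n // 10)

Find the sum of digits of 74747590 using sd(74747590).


sd(74747590) = 0 + sd(7474759)
sd(7474759) = 9 + sd(747475)
sd(747475) = 5 + sd(74747)
sd(74747) = 7 + sd(7474)
sd(7474) = 4 + sd(747)
sd(747) = 7 + sd(74)
sd(74) = 4 + sd(7)
sd(7) = 7  (base case)
Total: 0 + 9 + 5 + 7 + 4 + 7 + 4 + 7 = 43

43


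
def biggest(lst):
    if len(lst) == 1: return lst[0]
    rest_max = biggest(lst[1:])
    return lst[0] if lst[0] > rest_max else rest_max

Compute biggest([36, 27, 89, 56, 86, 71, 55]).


biggest([36, 27, 89, 56, 86, 71, 55]): compare 36 with biggest([27, 89, 56, 86, 71, 55])
biggest([27, 89, 56, 86, 71, 55]): compare 27 with biggest([89, 56, 86, 71, 55])
biggest([89, 56, 86, 71, 55]): compare 89 with biggest([56, 86, 71, 55])
biggest([56, 86, 71, 55]): compare 56 with biggest([86, 71, 55])
biggest([86, 71, 55]): compare 86 with biggest([71, 55])
biggest([71, 55]): compare 71 with biggest([55])
biggest([55]) = 55  (base case)
Compare 71 with 55 -> 71
Compare 86 with 71 -> 86
Compare 56 with 86 -> 86
Compare 89 with 86 -> 89
Compare 27 with 89 -> 89
Compare 36 with 89 -> 89

89


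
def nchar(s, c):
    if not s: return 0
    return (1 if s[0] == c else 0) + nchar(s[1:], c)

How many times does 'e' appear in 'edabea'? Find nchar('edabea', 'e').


s[0]='e' == 'e' -> 1
s[0]='d' != 'e' -> 0
s[0]='a' != 'e' -> 0
s[0]='b' != 'e' -> 0
s[0]='e' == 'e' -> 1
s[0]='a' != 'e' -> 0
Sum: 1 + 0 + 0 + 0 + 1 + 0 = 2

2


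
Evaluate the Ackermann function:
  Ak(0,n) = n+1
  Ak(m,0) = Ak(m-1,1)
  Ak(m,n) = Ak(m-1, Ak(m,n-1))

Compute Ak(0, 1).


Ak(0, 1) = 2
Result: Ak(0, 1) = 2

2


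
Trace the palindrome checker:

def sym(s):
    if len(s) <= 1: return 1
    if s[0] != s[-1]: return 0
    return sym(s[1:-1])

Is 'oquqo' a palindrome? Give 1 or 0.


sym('oquqo'): s[0]='o' == s[-1]='o' -> check sym('quq')
sym('quq'): s[0]='q' == s[-1]='q' -> check sym('u')
sym('u'): len <= 1 -> return 1  (base case)
Result: 1 (palindrome)

1


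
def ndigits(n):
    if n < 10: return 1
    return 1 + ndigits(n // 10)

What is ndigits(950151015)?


ndigits(950151015) = 1 + ndigits(95015101)
ndigits(95015101) = 1 + ndigits(9501510)
ndigits(9501510) = 1 + ndigits(950151)
ndigits(950151) = 1 + ndigits(95015)
ndigits(95015) = 1 + ndigits(9501)
ndigits(9501) = 1 + ndigits(950)
ndigits(950) = 1 + ndigits(95)
ndigits(95) = 1 + ndigits(9)
ndigits(9) = 1  (base case: 9 < 10)
Unwinding: 1 + 1 + 1 + 1 + 1 + 1 + 1 + 1 + 1 = 9

9


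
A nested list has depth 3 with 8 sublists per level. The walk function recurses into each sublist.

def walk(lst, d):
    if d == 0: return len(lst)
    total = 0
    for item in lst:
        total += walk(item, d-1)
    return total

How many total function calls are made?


At depth 0 (root): 1 call
At depth 1: each of 1 parents calls walk on 8 children = 8 calls
At depth 2: each of 8 parents calls walk on 8 children = 64 calls
At depth 3: each of 64 parents calls walk on 8 children = 512 calls
Total: 1 + 8 + 64 + 512 = 585

585


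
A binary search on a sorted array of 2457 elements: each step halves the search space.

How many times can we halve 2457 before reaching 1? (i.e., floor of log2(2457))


2457 / 2 = 1228
1228 / 2 = 614
614 / 2 = 307
307 / 2 = 153
153 / 2 = 76
76 / 2 = 38
38 / 2 = 19
19 / 2 = 9
9 / 2 = 4
4 / 2 = 2
2 / 2 = 1
Reached 1 after 11 halvings

11


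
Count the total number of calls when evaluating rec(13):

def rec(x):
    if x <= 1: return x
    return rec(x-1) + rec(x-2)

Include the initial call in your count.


Let C(n) = total calls for rec(n)
C(0) = 1, C(1) = 1
C(2) = 1 + C(1) + C(0) = 1 + 1 + 1 = 3
C(3) = 1 + C(2) + C(1) = 1 + 3 + 1 = 5
C(4) = 1 + C(3) + C(2) = 1 + 5 + 3 = 9
C(5) = 1 + C(4) + C(3) = 1 + 9 + 5 = 15
C(6) = 1 + C(5) + C(4) = 1 + 15 + 9 = 25
C(7) = 1 + C(6) + C(5) = 1 + 25 + 15 = 41
C(8) = 1 + C(7) + C(6) = 1 + 41 + 25 = 67
C(9) = 1 + C(8) + C(7) = 1 + 67 + 41 = 109
C(10) = 1 + C(9) + C(8) = 1 + 109 + 67 = 177
C(11) = 1 + C(10) + C(9) = 1 + 177 + 109 = 287
C(12) = 1 + C(11) + C(10) = 1 + 287 + 177 = 465
C(13) = 1 + C(12) + C(11) = 1 + 465 + 287 = 753

753


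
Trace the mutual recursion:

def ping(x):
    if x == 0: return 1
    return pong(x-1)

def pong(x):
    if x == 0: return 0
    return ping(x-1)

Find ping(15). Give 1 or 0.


ping(15) = pong(14)
pong(14) = ping(13)
ping(13) = pong(12)
pong(12) = ping(11)
ping(11) = pong(10)
pong(10) = ping(9)
ping(9) = pong(8)
pong(8) = ping(7)
ping(7) = pong(6)
pong(6) = ping(5)
ping(5) = pong(4)
pong(4) = ping(3)
ping(3) = pong(2)
pong(2) = ping(1)
ping(1) = pong(0)
pong(0) = 0  (base case)
Result: 0

0


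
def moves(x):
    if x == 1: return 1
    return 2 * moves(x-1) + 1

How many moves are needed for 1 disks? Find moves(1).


moves(1) = 1  (base case)

1


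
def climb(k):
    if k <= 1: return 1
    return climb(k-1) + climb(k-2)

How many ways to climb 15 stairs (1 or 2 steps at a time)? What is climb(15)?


Building up from base cases:
climb(0) = 1
climb(1) = 1
climb(2) = climb(1) + climb(0) = 1 + 1 = 2
climb(3) = climb(2) + climb(1) = 2 + 1 = 3
climb(4) = climb(3) + climb(2) = 3 + 2 = 5
climb(5) = climb(4) + climb(3) = 5 + 3 = 8
climb(6) = climb(5) + climb(4) = 8 + 5 = 13
climb(7) = climb(6) + climb(5) = 13 + 8 = 21
climb(8) = climb(7) + climb(6) = 21 + 13 = 34
climb(9) = climb(8) + climb(7) = 34 + 21 = 55
climb(10) = climb(9) + climb(8) = 55 + 34 = 89
climb(11) = climb(10) + climb(9) = 89 + 55 = 144
climb(12) = climb(11) + climb(10) = 144 + 89 = 233
climb(13) = climb(12) + climb(11) = 233 + 144 = 377
climb(14) = climb(13) + climb(12) = 377 + 233 = 610
climb(15) = climb(14) + climb(13) = 610 + 377 = 987

987


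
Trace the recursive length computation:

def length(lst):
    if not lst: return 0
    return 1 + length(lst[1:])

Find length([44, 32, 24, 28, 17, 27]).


length([44, 32, 24, 28, 17, 27]) = 1 + length([32, 24, 28, 17, 27])
length([32, 24, 28, 17, 27]) = 1 + length([24, 28, 17, 27])
length([24, 28, 17, 27]) = 1 + length([28, 17, 27])
length([28, 17, 27]) = 1 + length([17, 27])
length([17, 27]) = 1 + length([27])
length([27]) = 1 + length([])
length([]) = 0  (base case)
Unwinding: 1 + 1 + 1 + 1 + 1 + 1 + 0 = 6

6


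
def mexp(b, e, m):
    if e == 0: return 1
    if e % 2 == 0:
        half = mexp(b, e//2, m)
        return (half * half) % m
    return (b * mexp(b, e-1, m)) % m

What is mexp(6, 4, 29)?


mexp(6, 4, 29): e is even, compute mexp(6, 2, 29)
  mexp(6, 2, 29): e is even, compute mexp(6, 1, 29)
    mexp(6, 1, 29): e is odd, compute mexp(6, 0, 29)
      mexp(6, 0, 29) = 1
    (6 * 1) % 29 = 6
  half=6, (6*6) % 29 = 7
half=7, (7*7) % 29 = 20

20


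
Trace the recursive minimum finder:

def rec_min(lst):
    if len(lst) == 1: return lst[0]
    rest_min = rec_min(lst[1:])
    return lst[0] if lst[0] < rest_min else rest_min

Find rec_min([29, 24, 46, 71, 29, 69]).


rec_min([29, 24, 46, 71, 29, 69]): compare 29 with rec_min([24, 46, 71, 29, 69])
rec_min([24, 46, 71, 29, 69]): compare 24 with rec_min([46, 71, 29, 69])
rec_min([46, 71, 29, 69]): compare 46 with rec_min([71, 29, 69])
rec_min([71, 29, 69]): compare 71 with rec_min([29, 69])
rec_min([29, 69]): compare 29 with rec_min([69])
rec_min([69]) = 69  (base case)
Compare 29 with 69 -> 29
Compare 71 with 29 -> 29
Compare 46 with 29 -> 29
Compare 24 with 29 -> 24
Compare 29 with 24 -> 24

24


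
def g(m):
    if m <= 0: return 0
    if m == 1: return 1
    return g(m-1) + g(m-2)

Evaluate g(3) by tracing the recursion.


Computing g(3) bottom-up:
g(0) = 0
g(1) = 1
g(2) = g(1) + g(0) = 1 + 0 = 1
g(3) = g(2) + g(1) = 1 + 1 = 2

2


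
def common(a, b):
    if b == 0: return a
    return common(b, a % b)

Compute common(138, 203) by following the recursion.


common(138, 203) = common(203, 138)
common(203, 138) = common(138, 65)
common(138, 65) = common(65, 8)
common(65, 8) = common(8, 1)
common(8, 1) = common(1, 0)
common(1, 0) = 1  (base case)

1


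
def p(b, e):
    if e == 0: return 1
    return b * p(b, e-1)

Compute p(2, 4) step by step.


p(2, 4)
= 2 * p(2, 3)
= 2 * 2 * p(2, 2)
= 2 * 2 * 2 * p(2, 1)
= 2 * 2 * 2 * 2 * p(2, 0)
= 2 * 2 * 2 * 2 * 1
= 16

16


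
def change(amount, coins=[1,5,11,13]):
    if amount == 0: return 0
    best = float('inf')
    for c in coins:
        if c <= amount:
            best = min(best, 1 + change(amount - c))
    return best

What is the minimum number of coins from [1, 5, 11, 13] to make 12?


Building up with DP:
change(0) = 0
change(1) = min(1+change(0)=1+0=1) = 1
change(2) = min(1+change(1)=1+1=2) = 2
change(3) = min(1+change(2)=1+2=3) = 3
change(4) = min(1+change(3)=1+3=4) = 4
change(5) = min(1+change(4)=1+4=5, 1+change(0)=1+0=1) = 1
change(6) = min(1+change(5)=1+1=2, 1+change(1)=1+1=2) = 2
change(7) = min(1+change(6)=1+2=3, 1+change(2)=1+2=3) = 3
change(8) = min(1+change(7)=1+3=4, 1+change(3)=1+3=4) = 4
change(9) = min(1+change(8)=1+4=5, 1+change(4)=1+4=5) = 5
change(10) = min(1+change(9)=1+5=6, 1+change(5)=1+1=2) = 2
change(11) = min(1+change(10)=1+2=3, 1+change(6)=1+2=3, 1+change(0)=1+0=1) = 1
change(12) = min(1+change(11)=1+1=2, 1+change(7)=1+3=4, 1+change(1)=1+1=2) = 2

2


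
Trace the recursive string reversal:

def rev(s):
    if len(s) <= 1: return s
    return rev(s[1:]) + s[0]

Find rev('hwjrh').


rev('hwjrh') = rev('wjrh') + 'h'
rev('wjrh') = rev('jrh') + 'w'
rev('jrh') = rev('rh') + 'j'
rev('rh') = rev('h') + 'r'
rev('h') = 'h'  (base case)
Concatenating: 'h' + 'r' + 'j' + 'w' + 'h' = 'hrjwh'

hrjwh


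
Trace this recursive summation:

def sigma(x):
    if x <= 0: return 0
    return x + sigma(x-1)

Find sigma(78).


sigma(78)
= 78 + 77 + 76 + 75 + 74 + 73 + 72 + 71 + 70 + 69 + 68 + 67 + 66 + 65 + 64 + 63 + 62 + 61 + 60 + 59 + 58 + 57 + 56 + 55 + 54 + 53 + 52 + 51 + 50 + 49 + 48 + 47 + 46 + 45 + 44 + 43 + 42 + 41 + 40 + 39 + 38 + 37 + 36 + 35 + 34 + 33 + 32 + 31 + 30 + 29 + 28 + 27 + 26 + 25 + 24 + 23 + 22 + 21 + 20 + 19 + 18 + 17 + 16 + 15 + 14 + 13 + 12 + 11 + 10 + 9 + 8 + 7 + 6 + 5 + 4 + 3 + 2 + 1 + sigma(0)
= 78 + 77 + 76 + 75 + 74 + 73 + 72 + 71 + 70 + 69 + 68 + 67 + 66 + 65 + 64 + 63 + 62 + 61 + 60 + 59 + 58 + 57 + 56 + 55 + 54 + 53 + 52 + 51 + 50 + 49 + 48 + 47 + 46 + 45 + 44 + 43 + 42 + 41 + 40 + 39 + 38 + 37 + 36 + 35 + 34 + 33 + 32 + 31 + 30 + 29 + 28 + 27 + 26 + 25 + 24 + 23 + 22 + 21 + 20 + 19 + 18 + 17 + 16 + 15 + 14 + 13 + 12 + 11 + 10 + 9 + 8 + 7 + 6 + 5 + 4 + 3 + 2 + 1 + 0
= 3081

3081


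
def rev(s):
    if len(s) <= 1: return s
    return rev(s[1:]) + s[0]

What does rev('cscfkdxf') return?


rev('cscfkdxf') = rev('scfkdxf') + 'c'
rev('scfkdxf') = rev('cfkdxf') + 's'
rev('cfkdxf') = rev('fkdxf') + 'c'
rev('fkdxf') = rev('kdxf') + 'f'
rev('kdxf') = rev('dxf') + 'k'
rev('dxf') = rev('xf') + 'd'
rev('xf') = rev('f') + 'x'
rev('f') = 'f'  (base case)
Concatenating: 'f' + 'x' + 'd' + 'k' + 'f' + 'c' + 's' + 'c' = 'fxdkfcsc'

fxdkfcsc


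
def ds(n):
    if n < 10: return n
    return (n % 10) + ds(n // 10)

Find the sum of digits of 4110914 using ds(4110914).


ds(4110914) = 4 + ds(411091)
ds(411091) = 1 + ds(41109)
ds(41109) = 9 + ds(4110)
ds(4110) = 0 + ds(411)
ds(411) = 1 + ds(41)
ds(41) = 1 + ds(4)
ds(4) = 4  (base case)
Total: 4 + 1 + 9 + 0 + 1 + 1 + 4 = 20

20


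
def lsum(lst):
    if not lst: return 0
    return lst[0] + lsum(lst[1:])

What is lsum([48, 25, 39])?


lsum([48, 25, 39]) = 48 + lsum([25, 39])
lsum([25, 39]) = 25 + lsum([39])
lsum([39]) = 39 + lsum([])
lsum([]) = 0  (base case)
Total: 48 + 25 + 39 + 0 = 112

112


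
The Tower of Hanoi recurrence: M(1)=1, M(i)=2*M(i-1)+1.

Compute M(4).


M(4) = 2 * M(3) + 1
M(3) = 2 * M(2) + 1
M(2) = 2 * M(1) + 1
M(1) = 1  (base case)
M(2) = 2 * 1 + 1 = 3
M(3) = 2 * 3 + 1 = 7
M(4) = 2 * 7 + 1 = 15

15


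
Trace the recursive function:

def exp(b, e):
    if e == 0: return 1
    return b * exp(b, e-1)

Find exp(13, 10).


exp(13, 10)
= 13 * exp(13, 9)
= 13 * 13 * exp(13, 8)
= 13 * 13 * 13 * exp(13, 7)
= 13 * 13 * 13 * 13 * exp(13, 6)
= 13 * 13 * 13 * 13 * 13 * exp(13, 5)
= 13 * 13 * 13 * 13 * 13 * 13 * exp(13, 4)
= 13 * 13 * 13 * 13 * 13 * 13 * 13 * exp(13, 3)
= 13 * 13 * 13 * 13 * 13 * 13 * 13 * 13 * exp(13, 2)
= 13 * 13 * 13 * 13 * 13 * 13 * 13 * 13 * 13 * exp(13, 1)
= 13 * 13 * 13 * 13 * 13 * 13 * 13 * 13 * 13 * 13 * exp(13, 0)
= 13 * 13 * 13 * 13 * 13 * 13 * 13 * 13 * 13 * 13 * 1
= 137858491849

137858491849


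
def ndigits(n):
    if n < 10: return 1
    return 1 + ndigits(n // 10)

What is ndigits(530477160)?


ndigits(530477160) = 1 + ndigits(53047716)
ndigits(53047716) = 1 + ndigits(5304771)
ndigits(5304771) = 1 + ndigits(530477)
ndigits(530477) = 1 + ndigits(53047)
ndigits(53047) = 1 + ndigits(5304)
ndigits(5304) = 1 + ndigits(530)
ndigits(530) = 1 + ndigits(53)
ndigits(53) = 1 + ndigits(5)
ndigits(5) = 1  (base case: 5 < 10)
Unwinding: 1 + 1 + 1 + 1 + 1 + 1 + 1 + 1 + 1 = 9

9


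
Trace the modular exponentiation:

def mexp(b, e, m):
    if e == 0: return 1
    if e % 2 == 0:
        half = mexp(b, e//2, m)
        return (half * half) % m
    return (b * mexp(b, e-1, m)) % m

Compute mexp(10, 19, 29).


mexp(10, 19, 29): e is odd, compute mexp(10, 18, 29)
  mexp(10, 18, 29): e is even, compute mexp(10, 9, 29)
    mexp(10, 9, 29): e is odd, compute mexp(10, 8, 29)
      mexp(10, 8, 29): e is even, compute mexp(10, 4, 29)
        mexp(10, 4, 29): e is even, compute mexp(10, 2, 29)
          mexp(10, 2, 29): e is even, compute mexp(10, 1, 29)
          mexp(10, 1, 29): e is odd, compute mexp(10, 0, 29)
          mexp(10, 0, 29) = 1
          (10 * 1) % 29 = 10
          half=10, (10*10) % 29 = 13
        half=13, (13*13) % 29 = 24
      half=24, (24*24) % 29 = 25
    (10 * 25) % 29 = 18
  half=18, (18*18) % 29 = 5
(10 * 5) % 29 = 21

21


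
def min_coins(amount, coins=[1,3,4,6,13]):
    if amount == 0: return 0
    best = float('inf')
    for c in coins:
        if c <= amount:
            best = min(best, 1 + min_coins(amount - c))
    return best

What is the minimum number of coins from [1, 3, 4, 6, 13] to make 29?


Building up with DP:
min_coins(0) = 0
min_coins(1) = min(1+min_coins(0)=1+0=1) = 1
min_coins(2) = min(1+min_coins(1)=1+1=2) = 2
min_coins(3) = min(1+min_coins(2)=1+2=3, 1+min_coins(0)=1+0=1) = 1
min_coins(4) = min(1+min_coins(3)=1+1=2, 1+min_coins(1)=1+1=2, 1+min_coins(0)=1+0=1) = 1
min_coins(5) = min(1+min_coins(4)=1+1=2, 1+min_coins(2)=1+2=3, 1+min_coins(1)=1+1=2) = 2
min_coins(6) = min(1+min_coins(5)=1+2=3, 1+min_coins(3)=1+1=2, 1+min_coins(2)=1+2=3, 1+min_coins(0)=1+0=1) = 1
min_coins(7) = min(1+min_coins(6)=1+1=2, 1+min_coins(4)=1+1=2, 1+min_coins(3)=1+1=2, 1+min_coins(1)=1+1=2) = 2
min_coins(8) = min(1+min_coins(7)=1+2=3, 1+min_coins(5)=1+2=3, 1+min_coins(4)=1+1=2, 1+min_coins(2)=1+2=3) = 2
min_coins(9) = min(1+min_coins(8)=1+2=3, 1+min_coins(6)=1+1=2, 1+min_coins(5)=1+2=3, 1+min_coins(3)=1+1=2) = 2
min_coins(10) = min(1+min_coins(9)=1+2=3, 1+min_coins(7)=1+2=3, 1+min_coins(6)=1+1=2, 1+min_coins(4)=1+1=2) = 2
min_coins(11) = min(1+min_coins(10)=1+2=3, 1+min_coins(8)=1+2=3, 1+min_coins(7)=1+2=3, 1+min_coins(5)=1+2=3) = 3
min_coins(12) = min(1+min_coins(11)=1+3=4, 1+min_coins(9)=1+2=3, 1+min_coins(8)=1+2=3, 1+min_coins(6)=1+1=2) = 2
min_coins(13) = min(1+min_coins(12)=1+2=3, 1+min_coins(10)=1+2=3, 1+min_coins(9)=1+2=3, 1+min_coins(7)=1+2=3, 1+min_coins(0)=1+0=1) = 1
min_coins(14) = min(1+min_coins(13)=1+1=2, 1+min_coins(11)=1+3=4, 1+min_coins(10)=1+2=3, 1+min_coins(8)=1+2=3, 1+min_coins(1)=1+1=2) = 2
min_coins(15) = min(1+min_coins(14)=1+2=3, 1+min_coins(12)=1+2=3, 1+min_coins(11)=1+3=4, 1+min_coins(9)=1+2=3, 1+min_coins(2)=1+2=3) = 3
min_coins(16) = min(1+min_coins(15)=1+3=4, 1+min_coins(13)=1+1=2, 1+min_coins(12)=1+2=3, 1+min_coins(10)=1+2=3, 1+min_coins(3)=1+1=2) = 2
min_coins(17) = min(1+min_coins(16)=1+2=3, 1+min_coins(14)=1+2=3, 1+min_coins(13)=1+1=2, 1+min_coins(11)=1+3=4, 1+min_coins(4)=1+1=2) = 2
min_coins(18) = min(1+min_coins(17)=1+2=3, 1+min_coins(15)=1+3=4, 1+min_coins(14)=1+2=3, 1+min_coins(12)=1+2=3, 1+min_coins(5)=1+2=3) = 3
min_coins(19) = min(1+min_coins(18)=1+3=4, 1+min_coins(16)=1+2=3, 1+min_coins(15)=1+3=4, 1+min_coins(13)=1+1=2, 1+min_coins(6)=1+1=2) = 2
min_coins(20) = min(1+min_coins(19)=1+2=3, 1+min_coins(17)=1+2=3, 1+min_coins(16)=1+2=3, 1+min_coins(14)=1+2=3, 1+min_coins(7)=1+2=3) = 3
min_coins(21) = min(1+min_coins(20)=1+3=4, 1+min_coins(18)=1+3=4, 1+min_coins(17)=1+2=3, 1+min_coins(15)=1+3=4, 1+min_coins(8)=1+2=3) = 3
min_coins(22) = min(1+min_coins(21)=1+3=4, 1+min_coins(19)=1+2=3, 1+min_coins(18)=1+3=4, 1+min_coins(16)=1+2=3, 1+min_coins(9)=1+2=3) = 3
min_coins(23) = min(1+min_coins(22)=1+3=4, 1+min_coins(20)=1+3=4, 1+min_coins(19)=1+2=3, 1+min_coins(17)=1+2=3, 1+min_coins(10)=1+2=3) = 3
min_coins(24) = min(1+min_coins(23)=1+3=4, 1+min_coins(21)=1+3=4, 1+min_coins(20)=1+3=4, 1+min_coins(18)=1+3=4, 1+min_coins(11)=1+3=4) = 4
min_coins(25) = min(1+min_coins(24)=1+4=5, 1+min_coins(22)=1+3=4, 1+min_coins(21)=1+3=4, 1+min_coins(19)=1+2=3, 1+min_coins(12)=1+2=3) = 3
min_coins(26) = min(1+min_coins(25)=1+3=4, 1+min_coins(23)=1+3=4, 1+min_coins(22)=1+3=4, 1+min_coins(20)=1+3=4, 1+min_coins(13)=1+1=2) = 2
min_coins(27) = min(1+min_coins(26)=1+2=3, 1+min_coins(24)=1+4=5, 1+min_coins(23)=1+3=4, 1+min_coins(21)=1+3=4, 1+min_coins(14)=1+2=3) = 3
min_coins(28) = min(1+min_coins(27)=1+3=4, 1+min_coins(25)=1+3=4, 1+min_coins(24)=1+4=5, 1+min_coins(22)=1+3=4, 1+min_coins(15)=1+3=4) = 4
min_coins(29) = min(1+min_coins(28)=1+4=5, 1+min_coins(26)=1+2=3, 1+min_coins(25)=1+3=4, 1+min_coins(23)=1+3=4, 1+min_coins(16)=1+2=3) = 3

3


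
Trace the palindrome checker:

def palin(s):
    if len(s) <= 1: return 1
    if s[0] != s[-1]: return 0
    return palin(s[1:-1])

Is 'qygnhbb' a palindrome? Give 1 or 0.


palin('qygnhbb'): s[0]='q' != s[-1]='b' -> return 0
Result: 0 (not a palindrome)

0


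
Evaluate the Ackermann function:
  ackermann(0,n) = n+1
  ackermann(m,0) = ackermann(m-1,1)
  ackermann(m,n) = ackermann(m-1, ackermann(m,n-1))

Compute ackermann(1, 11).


ackermann(1, 11) = ackermann(0, ackermann(1, 10))
  ackermann(1, 10) = ackermann(0, ackermann(1, 9))
    ackermann(1, 9) = ackermann(0, ackermann(1, 8))
      ackermann(1, 8) = ackermann(0, ackermann(1, 7))
        ackermann(1, 7) = ackermann(0, ackermann(1, 6))
          ackermann(1, 6) = ackermann(0, ackermann(1, 5))
          ackermann(1, 5) = ackermann(0, ackermann(1, 4))
          ackermann(1, 4) = ackermann(0, ackermann(1, 3))
          ackermann(1, 3) = ackermann(0, ackermann(1, 2))
          ackermann(1, 2) = ackermann(0, ackermann(1, 1))
          ackermann(1, 1) = ackermann(0, ackermann(1, 0))
          ackermann(1, 0) = ackermann(0, 1)
          ackermann(0, 1) = 2
            = ackermann(0, 2)
          ackermann(0, 2) = 3
            = ackermann(0, 3)
          ackermann(0, 3) = 4
            = ackermann(0, 4)
          ackermann(0, 4) = 5
            = ackermann(0, 5)
          ackermann(0, 5) = 6
            = ackermann(0, 6)
          ackermann(0, 6) = 7
            = ackermann(0, 7)
          ackermann(0, 7) = 8
... (trace truncated)
Result: ackermann(1, 11) = 13

13


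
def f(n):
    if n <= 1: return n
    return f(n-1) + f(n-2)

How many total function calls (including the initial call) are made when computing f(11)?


Let C(n) = total calls for f(n)
C(0) = 1, C(1) = 1
C(2) = 1 + C(1) + C(0) = 1 + 1 + 1 = 3
C(3) = 1 + C(2) + C(1) = 1 + 3 + 1 = 5
C(4) = 1 + C(3) + C(2) = 1 + 5 + 3 = 9
C(5) = 1 + C(4) + C(3) = 1 + 9 + 5 = 15
C(6) = 1 + C(5) + C(4) = 1 + 15 + 9 = 25
C(7) = 1 + C(6) + C(5) = 1 + 25 + 15 = 41
C(8) = 1 + C(7) + C(6) = 1 + 41 + 25 = 67
C(9) = 1 + C(8) + C(7) = 1 + 67 + 41 = 109
C(10) = 1 + C(9) + C(8) = 1 + 109 + 67 = 177
C(11) = 1 + C(10) + C(9) = 1 + 177 + 109 = 287

287


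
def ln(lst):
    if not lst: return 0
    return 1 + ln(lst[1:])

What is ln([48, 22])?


ln([48, 22]) = 1 + ln([22])
ln([22]) = 1 + ln([])
ln([]) = 0  (base case)
Unwinding: 1 + 1 + 0 = 2

2


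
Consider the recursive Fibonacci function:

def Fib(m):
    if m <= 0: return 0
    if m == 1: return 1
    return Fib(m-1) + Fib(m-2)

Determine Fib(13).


Computing Fib(13) bottom-up:
Fib(0) = 0
Fib(1) = 1
Fib(2) = Fib(1) + Fib(0) = 1 + 0 = 1
Fib(3) = Fib(2) + Fib(1) = 1 + 1 = 2
Fib(4) = Fib(3) + Fib(2) = 2 + 1 = 3
Fib(5) = Fib(4) + Fib(3) = 3 + 2 = 5
Fib(6) = Fib(5) + Fib(4) = 5 + 3 = 8
Fib(7) = Fib(6) + Fib(5) = 8 + 5 = 13
Fib(8) = Fib(7) + Fib(6) = 13 + 8 = 21
Fib(9) = Fib(8) + Fib(7) = 21 + 13 = 34
Fib(10) = Fib(9) + Fib(8) = 34 + 21 = 55
Fib(11) = Fib(10) + Fib(9) = 55 + 34 = 89
Fib(12) = Fib(11) + Fib(10) = 89 + 55 = 144
Fib(13) = Fib(12) + Fib(11) = 144 + 89 = 233

233


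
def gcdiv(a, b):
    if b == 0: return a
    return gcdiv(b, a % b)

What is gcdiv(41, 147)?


gcdiv(41, 147) = gcdiv(147, 41)
gcdiv(147, 41) = gcdiv(41, 24)
gcdiv(41, 24) = gcdiv(24, 17)
gcdiv(24, 17) = gcdiv(17, 7)
gcdiv(17, 7) = gcdiv(7, 3)
gcdiv(7, 3) = gcdiv(3, 1)
gcdiv(3, 1) = gcdiv(1, 0)
gcdiv(1, 0) = 1  (base case)

1


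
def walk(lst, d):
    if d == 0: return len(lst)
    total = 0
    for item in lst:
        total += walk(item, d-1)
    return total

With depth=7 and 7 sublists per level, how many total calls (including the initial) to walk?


At depth 0 (root): 1 call
At depth 1: each of 1 parents calls walk on 7 children = 7 calls
At depth 2: each of 7 parents calls walk on 7 children = 49 calls
At depth 3: each of 49 parents calls walk on 7 children = 343 calls
At depth 4: each of 343 parents calls walk on 7 children = 2401 calls
At depth 5: each of 2401 parents calls walk on 7 children = 16807 calls
At depth 6: each of 16807 parents calls walk on 7 children = 117649 calls
At depth 7: each of 117649 parents calls walk on 7 children = 823543 calls
Total: 1 + 7 + 49 + 343 + 2401 + 16807 + 117649 + 823543 = 960800

960800


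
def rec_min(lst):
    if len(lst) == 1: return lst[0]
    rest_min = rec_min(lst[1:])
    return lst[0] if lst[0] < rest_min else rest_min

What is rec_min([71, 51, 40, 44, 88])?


rec_min([71, 51, 40, 44, 88]): compare 71 with rec_min([51, 40, 44, 88])
rec_min([51, 40, 44, 88]): compare 51 with rec_min([40, 44, 88])
rec_min([40, 44, 88]): compare 40 with rec_min([44, 88])
rec_min([44, 88]): compare 44 with rec_min([88])
rec_min([88]) = 88  (base case)
Compare 44 with 88 -> 44
Compare 40 with 44 -> 40
Compare 51 with 40 -> 40
Compare 71 with 40 -> 40

40


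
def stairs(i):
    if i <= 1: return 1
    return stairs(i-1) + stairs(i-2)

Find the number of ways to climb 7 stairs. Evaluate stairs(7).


Building up from base cases:
stairs(0) = 1
stairs(1) = 1
stairs(2) = stairs(1) + stairs(0) = 1 + 1 = 2
stairs(3) = stairs(2) + stairs(1) = 2 + 1 = 3
stairs(4) = stairs(3) + stairs(2) = 3 + 2 = 5
stairs(5) = stairs(4) + stairs(3) = 5 + 3 = 8
stairs(6) = stairs(5) + stairs(4) = 8 + 5 = 13
stairs(7) = stairs(6) + stairs(5) = 13 + 8 = 21

21


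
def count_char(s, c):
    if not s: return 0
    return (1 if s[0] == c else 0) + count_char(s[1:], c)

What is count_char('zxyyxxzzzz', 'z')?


s[0]='z' == 'z' -> 1
s[0]='x' != 'z' -> 0
s[0]='y' != 'z' -> 0
s[0]='y' != 'z' -> 0
s[0]='x' != 'z' -> 0
s[0]='x' != 'z' -> 0
s[0]='z' == 'z' -> 1
s[0]='z' == 'z' -> 1
s[0]='z' == 'z' -> 1
s[0]='z' == 'z' -> 1
Sum: 1 + 0 + 0 + 0 + 0 + 0 + 1 + 1 + 1 + 1 = 5

5


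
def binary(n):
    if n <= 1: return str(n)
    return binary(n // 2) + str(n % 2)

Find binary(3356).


binary(3356) = binary(1678) + '0'
binary(1678) = binary(839) + '0'
binary(839) = binary(419) + '1'
binary(419) = binary(209) + '1'
binary(209) = binary(104) + '1'
binary(104) = binary(52) + '0'
binary(52) = binary(26) + '0'
binary(26) = binary(13) + '0'
binary(13) = binary(6) + '1'
binary(6) = binary(3) + '0'
binary(3) = binary(1) + '1'
binary(1) = '1'  (base case)
Concatenating: '1' + '1' + '0' + '1' + '0' + '0' + '0' + '1' + '1' + '1' + '0' + '0' = '110100011100'

110100011100


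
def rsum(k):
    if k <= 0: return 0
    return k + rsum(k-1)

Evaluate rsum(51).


rsum(51)
= 51 + 50 + 49 + 48 + 47 + 46 + 45 + 44 + 43 + 42 + 41 + 40 + 39 + 38 + 37 + 36 + 35 + 34 + 33 + 32 + 31 + 30 + 29 + 28 + 27 + 26 + 25 + 24 + 23 + 22 + 21 + 20 + 19 + 18 + 17 + 16 + 15 + 14 + 13 + 12 + 11 + 10 + 9 + 8 + 7 + 6 + 5 + 4 + 3 + 2 + 1 + rsum(0)
= 51 + 50 + 49 + 48 + 47 + 46 + 45 + 44 + 43 + 42 + 41 + 40 + 39 + 38 + 37 + 36 + 35 + 34 + 33 + 32 + 31 + 30 + 29 + 28 + 27 + 26 + 25 + 24 + 23 + 22 + 21 + 20 + 19 + 18 + 17 + 16 + 15 + 14 + 13 + 12 + 11 + 10 + 9 + 8 + 7 + 6 + 5 + 4 + 3 + 2 + 1 + 0
= 1326

1326


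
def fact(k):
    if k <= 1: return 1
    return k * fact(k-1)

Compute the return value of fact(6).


fact(6)
= 6 * fact(5)
= 6 * 5 * fact(4)
= 6 * 5 * 4 * fact(3)
= 6 * 5 * 4 * 3 * fact(2)
= 6 * 5 * 4 * 3 * 2 * fact(1)
= 6 * 5 * 4 * 3 * 2 * 1
= 720

720


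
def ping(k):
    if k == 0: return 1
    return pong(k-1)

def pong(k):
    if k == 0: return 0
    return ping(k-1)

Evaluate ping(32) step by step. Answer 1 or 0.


ping(32) = pong(31)
pong(31) = ping(30)
ping(30) = pong(29)
pong(29) = ping(28)
ping(28) = pong(27)
pong(27) = ping(26)
ping(26) = pong(25)
pong(25) = ping(24)
ping(24) = pong(23)
pong(23) = ping(22)
ping(22) = pong(21)
pong(21) = ping(20)
ping(20) = pong(19)
pong(19) = ping(18)
ping(18) = pong(17)
pong(17) = ping(16)
ping(16) = pong(15)
pong(15) = ping(14)
ping(14) = pong(13)
pong(13) = ping(12)
ping(12) = pong(11)
pong(11) = ping(10)
ping(10) = pong(9)
pong(9) = ping(8)
ping(8) = pong(7)
pong(7) = ping(6)
ping(6) = pong(5)
pong(5) = ping(4)
ping(4) = pong(3)
pong(3) = ping(2)
ping(2) = pong(1)
pong(1) = ping(0)
ping(0) = 1  (base case)
Result: 1

1


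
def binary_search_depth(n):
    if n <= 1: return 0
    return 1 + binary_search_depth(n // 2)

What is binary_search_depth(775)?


775 / 2 = 387
387 / 2 = 193
193 / 2 = 96
96 / 2 = 48
48 / 2 = 24
24 / 2 = 12
12 / 2 = 6
6 / 2 = 3
3 / 2 = 1
Reached 1 after 9 halvings

9


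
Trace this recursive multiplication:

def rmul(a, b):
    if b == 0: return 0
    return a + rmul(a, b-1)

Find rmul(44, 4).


rmul(44, 4) = 44 + rmul(44, 3)
rmul(44, 3) = 44 + rmul(44, 2)
rmul(44, 2) = 44 + rmul(44, 1)
rmul(44, 1) = 44 + rmul(44, 0)
rmul(44, 0) = 0  (base case)
Total: 44 + 44 + 44 + 44 + 0 = 176

176


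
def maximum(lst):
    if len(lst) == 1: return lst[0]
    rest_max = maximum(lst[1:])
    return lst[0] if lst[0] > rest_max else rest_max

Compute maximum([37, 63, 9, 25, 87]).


maximum([37, 63, 9, 25, 87]): compare 37 with maximum([63, 9, 25, 87])
maximum([63, 9, 25, 87]): compare 63 with maximum([9, 25, 87])
maximum([9, 25, 87]): compare 9 with maximum([25, 87])
maximum([25, 87]): compare 25 with maximum([87])
maximum([87]) = 87  (base case)
Compare 25 with 87 -> 87
Compare 9 with 87 -> 87
Compare 63 with 87 -> 87
Compare 37 with 87 -> 87

87


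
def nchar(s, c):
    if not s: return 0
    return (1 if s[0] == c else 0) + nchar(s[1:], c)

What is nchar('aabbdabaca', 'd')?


s[0]='a' != 'd' -> 0
s[0]='a' != 'd' -> 0
s[0]='b' != 'd' -> 0
s[0]='b' != 'd' -> 0
s[0]='d' == 'd' -> 1
s[0]='a' != 'd' -> 0
s[0]='b' != 'd' -> 0
s[0]='a' != 'd' -> 0
s[0]='c' != 'd' -> 0
s[0]='a' != 'd' -> 0
Sum: 0 + 0 + 0 + 0 + 1 + 0 + 0 + 0 + 0 + 0 = 1

1


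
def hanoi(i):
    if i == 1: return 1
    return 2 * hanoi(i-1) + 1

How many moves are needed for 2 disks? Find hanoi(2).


hanoi(2) = 2 * hanoi(1) + 1
hanoi(1) = 1  (base case)
hanoi(2) = 2 * 1 + 1 = 3

3


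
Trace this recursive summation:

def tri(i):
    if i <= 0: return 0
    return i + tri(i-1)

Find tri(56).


tri(56)
= 56 + 55 + 54 + 53 + 52 + 51 + 50 + 49 + 48 + 47 + 46 + 45 + 44 + 43 + 42 + 41 + 40 + 39 + 38 + 37 + 36 + 35 + 34 + 33 + 32 + 31 + 30 + 29 + 28 + 27 + 26 + 25 + 24 + 23 + 22 + 21 + 20 + 19 + 18 + 17 + 16 + 15 + 14 + 13 + 12 + 11 + 10 + 9 + 8 + 7 + 6 + 5 + 4 + 3 + 2 + 1 + tri(0)
= 56 + 55 + 54 + 53 + 52 + 51 + 50 + 49 + 48 + 47 + 46 + 45 + 44 + 43 + 42 + 41 + 40 + 39 + 38 + 37 + 36 + 35 + 34 + 33 + 32 + 31 + 30 + 29 + 28 + 27 + 26 + 25 + 24 + 23 + 22 + 21 + 20 + 19 + 18 + 17 + 16 + 15 + 14 + 13 + 12 + 11 + 10 + 9 + 8 + 7 + 6 + 5 + 4 + 3 + 2 + 1 + 0
= 1596

1596


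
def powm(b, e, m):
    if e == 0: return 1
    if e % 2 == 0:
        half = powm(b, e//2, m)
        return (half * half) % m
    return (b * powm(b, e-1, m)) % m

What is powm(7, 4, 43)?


powm(7, 4, 43): e is even, compute powm(7, 2, 43)
  powm(7, 2, 43): e is even, compute powm(7, 1, 43)
    powm(7, 1, 43): e is odd, compute powm(7, 0, 43)
      powm(7, 0, 43) = 1
    (7 * 1) % 43 = 7
  half=7, (7*7) % 43 = 6
half=6, (6*6) % 43 = 36

36


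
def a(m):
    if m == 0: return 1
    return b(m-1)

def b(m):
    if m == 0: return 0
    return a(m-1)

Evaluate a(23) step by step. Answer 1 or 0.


a(23) = b(22)
b(22) = a(21)
a(21) = b(20)
b(20) = a(19)
a(19) = b(18)
b(18) = a(17)
a(17) = b(16)
b(16) = a(15)
a(15) = b(14)
b(14) = a(13)
a(13) = b(12)
b(12) = a(11)
a(11) = b(10)
b(10) = a(9)
a(9) = b(8)
b(8) = a(7)
a(7) = b(6)
b(6) = a(5)
a(5) = b(4)
b(4) = a(3)
a(3) = b(2)
b(2) = a(1)
a(1) = b(0)
b(0) = 0  (base case)
Result: 0

0


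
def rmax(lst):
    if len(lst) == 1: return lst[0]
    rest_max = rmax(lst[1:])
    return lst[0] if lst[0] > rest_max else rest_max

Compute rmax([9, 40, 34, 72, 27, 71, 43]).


rmax([9, 40, 34, 72, 27, 71, 43]): compare 9 with rmax([40, 34, 72, 27, 71, 43])
rmax([40, 34, 72, 27, 71, 43]): compare 40 with rmax([34, 72, 27, 71, 43])
rmax([34, 72, 27, 71, 43]): compare 34 with rmax([72, 27, 71, 43])
rmax([72, 27, 71, 43]): compare 72 with rmax([27, 71, 43])
rmax([27, 71, 43]): compare 27 with rmax([71, 43])
rmax([71, 43]): compare 71 with rmax([43])
rmax([43]) = 43  (base case)
Compare 71 with 43 -> 71
Compare 27 with 71 -> 71
Compare 72 with 71 -> 72
Compare 34 with 72 -> 72
Compare 40 with 72 -> 72
Compare 9 with 72 -> 72

72


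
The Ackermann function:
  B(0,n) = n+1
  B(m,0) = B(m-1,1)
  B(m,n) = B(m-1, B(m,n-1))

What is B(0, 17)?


B(0, 17) = 18
Result: B(0, 17) = 18

18


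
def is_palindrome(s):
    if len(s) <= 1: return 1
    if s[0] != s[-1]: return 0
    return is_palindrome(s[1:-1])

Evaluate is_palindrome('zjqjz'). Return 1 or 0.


is_palindrome('zjqjz'): s[0]='z' == s[-1]='z' -> check is_palindrome('jqj')
is_palindrome('jqj'): s[0]='j' == s[-1]='j' -> check is_palindrome('q')
is_palindrome('q'): len <= 1 -> return 1  (base case)
Result: 1 (palindrome)

1


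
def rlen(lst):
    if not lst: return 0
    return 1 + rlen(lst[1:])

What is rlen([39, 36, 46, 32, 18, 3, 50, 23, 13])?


rlen([39, 36, 46, 32, 18, 3, 50, 23, 13]) = 1 + rlen([36, 46, 32, 18, 3, 50, 23, 13])
rlen([36, 46, 32, 18, 3, 50, 23, 13]) = 1 + rlen([46, 32, 18, 3, 50, 23, 13])
rlen([46, 32, 18, 3, 50, 23, 13]) = 1 + rlen([32, 18, 3, 50, 23, 13])
rlen([32, 18, 3, 50, 23, 13]) = 1 + rlen([18, 3, 50, 23, 13])
rlen([18, 3, 50, 23, 13]) = 1 + rlen([3, 50, 23, 13])
rlen([3, 50, 23, 13]) = 1 + rlen([50, 23, 13])
rlen([50, 23, 13]) = 1 + rlen([23, 13])
rlen([23, 13]) = 1 + rlen([13])
rlen([13]) = 1 + rlen([])
rlen([]) = 0  (base case)
Unwinding: 1 + 1 + 1 + 1 + 1 + 1 + 1 + 1 + 1 + 0 = 9

9
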